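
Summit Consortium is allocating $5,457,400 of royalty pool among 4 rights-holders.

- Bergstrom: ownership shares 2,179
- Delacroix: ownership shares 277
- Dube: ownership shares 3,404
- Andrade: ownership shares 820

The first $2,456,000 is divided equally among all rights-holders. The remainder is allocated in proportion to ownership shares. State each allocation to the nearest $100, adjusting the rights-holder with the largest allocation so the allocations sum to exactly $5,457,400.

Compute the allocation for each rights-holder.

Bergstrom: $1,593,000 · Delacroix: $738,500 · Dube: $2,143,500 · Andrade: $982,400

Equal tier: $2,456,000 ÷ 4 = $614,000 apiece.
Remainder $3,001,400 by ownership shares (total 6,680): Bergstrom 979,049.49 → $979,000; Delacroix 124,459.25 → $124,500; Dube 1,529,455.93 → $1,529,500; Andrade 368,435.33 → $368,400.
Totals: Bergstrom $614,000 + $979,000 = $1,593,000; Delacroix $614,000 + $124,500 = $738,500; Dube $614,000 + $1,529,500 = $2,143,500; Andrade $614,000 + $368,400 = $982,400.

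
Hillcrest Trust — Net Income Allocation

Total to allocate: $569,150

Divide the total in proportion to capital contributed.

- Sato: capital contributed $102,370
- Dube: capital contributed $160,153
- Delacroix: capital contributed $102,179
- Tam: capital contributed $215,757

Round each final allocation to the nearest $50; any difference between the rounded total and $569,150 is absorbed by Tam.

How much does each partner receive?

Sum of capital contributed: 580,459.
Raw shares: Sato 102,370/580,459 × $569,150 = 100,375.54; Dube 160,153/580,459 × $569,150 = 157,032.76; Delacroix 102,179/580,459 × $569,150 = 100,188.26; Tam 215,757/580,459 × $569,150 = 211,553.44.
After rounding ($50): Sato $100,400; Dube $157,050; Delacroix $100,200; Tam $211,550. Sum = $569,200.
Difference $569,150 − $569,200 = −$50 applied to Tam: Tam becomes $211,500.

Sato: $100,400 · Dube: $157,050 · Delacroix: $100,200 · Tam: $211,500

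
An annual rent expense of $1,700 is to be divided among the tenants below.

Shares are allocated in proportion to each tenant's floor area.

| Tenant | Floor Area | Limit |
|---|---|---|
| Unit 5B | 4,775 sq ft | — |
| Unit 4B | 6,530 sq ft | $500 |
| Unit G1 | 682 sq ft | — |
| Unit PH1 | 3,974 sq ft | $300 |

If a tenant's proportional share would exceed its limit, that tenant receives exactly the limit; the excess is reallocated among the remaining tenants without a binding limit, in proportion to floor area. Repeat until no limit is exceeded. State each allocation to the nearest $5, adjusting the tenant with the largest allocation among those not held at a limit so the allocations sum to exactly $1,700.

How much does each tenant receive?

Total floor area = 15,961.
Unconstrained shares: Unit 5B 508.58; Unit 4B 695.51; Unit G1 72.64; Unit PH1 423.27.
Capped: Unit 4B ($500), Unit PH1 ($300); balance $900 reallocated over remaining floor area 5,457.
Shares after redistribution: Unit 5B 787.52 → $790; Unit G1 112.48 → $110.

Unit 5B: $790; Unit 4B: $500; Unit G1: $110; Unit PH1: $300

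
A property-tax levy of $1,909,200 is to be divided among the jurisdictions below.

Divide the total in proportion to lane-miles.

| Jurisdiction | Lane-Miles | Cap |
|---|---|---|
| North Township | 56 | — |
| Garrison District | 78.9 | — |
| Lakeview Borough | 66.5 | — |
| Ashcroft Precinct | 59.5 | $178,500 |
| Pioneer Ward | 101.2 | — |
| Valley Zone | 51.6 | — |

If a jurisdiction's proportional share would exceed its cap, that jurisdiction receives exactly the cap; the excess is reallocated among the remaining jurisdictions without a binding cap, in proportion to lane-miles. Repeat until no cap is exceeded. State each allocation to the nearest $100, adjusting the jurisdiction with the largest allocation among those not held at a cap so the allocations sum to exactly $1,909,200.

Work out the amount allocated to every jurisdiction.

North Township: $273,600 | Garrison District: $385,500 | Lakeview Borough: $324,900 | Ashcroft Precinct: $178,500 | Pioneer Ward: $494,600 | Valley Zone: $252,100

Lane-miles total: 413.7.
Proportional shares (ignoring caps): North Township 258,436.55; Garrison District 364,118.64; Lakeview Borough 306,893.40; Ashcroft Precinct 274,588.83; Pioneer Ward 467,031.76; Valley Zone 238,130.82.
Held at cap: Ashcroft Precinct ($178,500); balance $1,730,700 reallocated over remaining lane-miles 354.2.
Redistributed shares: North Township 273,628.46 → $273,600; Garrison District 385,522.95 → $385,500; Lakeview Borough 324,933.79 → $324,900; Pioneer Ward 494,485.71 → $494,500; Valley Zone 252,129.08 → $252,100.
Rounding difference +$100 applied to Pioneer Ward → $494,600.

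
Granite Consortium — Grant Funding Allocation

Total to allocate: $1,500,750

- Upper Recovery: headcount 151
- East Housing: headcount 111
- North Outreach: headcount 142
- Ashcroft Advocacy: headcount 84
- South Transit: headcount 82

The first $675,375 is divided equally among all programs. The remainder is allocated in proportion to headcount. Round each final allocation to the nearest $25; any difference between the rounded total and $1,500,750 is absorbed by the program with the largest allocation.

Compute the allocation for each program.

Upper Recovery: $353,725 | East Housing: $295,800 | North Outreach: $340,700 | Ashcroft Advocacy: $256,700 | South Transit: $253,825

Equal tier: $675,375 ÷ 5 = $135,075 apiece.
Remainder $825,375 by headcount (total 570): Upper Recovery 218,651.97 → $218,650; East Housing 160,730.92 → $160,725; North Outreach 205,619.74 → $205,625; Ashcroft Advocacy 121,634.21 → $121,625; South Transit 118,738.16 → $118,750.
Totals: Upper Recovery $135,075 + $218,650 = $353,725; East Housing $135,075 + $160,725 = $295,800; North Outreach $135,075 + $205,625 = $340,700; Ashcroft Advocacy $135,075 + $121,625 = $256,700; South Transit $135,075 + $118,750 = $253,825.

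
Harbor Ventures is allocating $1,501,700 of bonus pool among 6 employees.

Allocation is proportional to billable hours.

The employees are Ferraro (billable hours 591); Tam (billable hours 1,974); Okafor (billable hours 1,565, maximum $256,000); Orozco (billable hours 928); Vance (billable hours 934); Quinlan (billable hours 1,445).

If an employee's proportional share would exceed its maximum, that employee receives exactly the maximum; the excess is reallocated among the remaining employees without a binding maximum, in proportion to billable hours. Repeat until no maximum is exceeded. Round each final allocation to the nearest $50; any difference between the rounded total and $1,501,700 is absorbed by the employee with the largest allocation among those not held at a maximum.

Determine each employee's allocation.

Ferraro: $125,400 · Tam: $418,750 · Okafor: $256,000 · Orozco: $196,850 · Vance: $198,150 · Quinlan: $306,550

Total billable hours = 7,437.
Pro-rata shares before constraints: Ferraro 119,336.39; Tam 398,595.64; Okafor 316,009.21; Orozco 187,384.38; Vance 188,595.91; Quinlan 291,778.47.
Capped: Okafor ($256,000); residual $1,245,700 reallocated over remaining billable hours 5,872.
Shares after redistribution: Ferraro 125,376.14 → $125,400; Tam 418,769.04 → $418,750; Orozco 196,868.12 → $196,850; Vance 198,140.97 → $198,150; Quinlan 306,545.73 → $306,550.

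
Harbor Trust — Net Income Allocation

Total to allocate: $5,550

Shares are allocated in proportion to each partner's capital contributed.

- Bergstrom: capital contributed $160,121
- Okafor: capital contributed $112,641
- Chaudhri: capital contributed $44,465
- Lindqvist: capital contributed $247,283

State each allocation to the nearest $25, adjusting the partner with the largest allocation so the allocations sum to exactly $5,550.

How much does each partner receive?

Combined capital contributed = 564,510.
Unrounded shares: Bergstrom 160,121/564,510 × $5,550 = 1,574.24; Okafor 112,641/564,510 × $5,550 = 1,107.43; Chaudhri 44,465/564,510 × $5,550 = 437.16; Lindqvist 247,283/564,510 × $5,550 = 2,431.17.
After rounding ($25): Bergstrom $1,575; Okafor $1,100; Chaudhri $425; Lindqvist $2,425. Sum = $5,525.
Difference $5,550 − $5,525 = +$25 applied to largest allocation (Lindqvist): Lindqvist becomes $2,450.

Bergstrom: $1,575; Okafor: $1,100; Chaudhri: $425; Lindqvist: $2,450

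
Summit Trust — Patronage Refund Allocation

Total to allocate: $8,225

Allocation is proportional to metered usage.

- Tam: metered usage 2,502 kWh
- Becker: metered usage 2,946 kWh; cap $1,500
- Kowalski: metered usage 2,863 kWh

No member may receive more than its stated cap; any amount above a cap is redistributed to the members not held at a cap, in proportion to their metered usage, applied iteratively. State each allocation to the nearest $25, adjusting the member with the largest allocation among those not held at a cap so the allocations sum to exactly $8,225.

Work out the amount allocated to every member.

Tam: $3,125 · Becker: $1,500 · Kowalski: $3,600

Sum of metered usage: 8,311.
Proportional shares (ignoring caps): Tam 2,476.11; Becker 2,915.52; Kowalski 2,833.37.
Capped: Becker ($1,500); remaining pool $6,725 reallocated over remaining metered usage 5,365.
Remaining shares: Tam 3,136.24 → $3,125; Kowalski 3,588.76 → $3,600.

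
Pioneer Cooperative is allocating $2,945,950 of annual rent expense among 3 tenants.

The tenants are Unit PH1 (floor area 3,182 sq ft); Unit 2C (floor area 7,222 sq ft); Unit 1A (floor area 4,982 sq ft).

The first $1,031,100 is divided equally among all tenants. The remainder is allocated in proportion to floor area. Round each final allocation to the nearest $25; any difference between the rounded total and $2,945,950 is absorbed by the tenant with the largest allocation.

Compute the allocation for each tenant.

Unit PH1: $739,725 · Unit 2C: $1,242,500 · Unit 1A: $963,725

First tranche $1,031,100 split equally: $343,700 each.
Remainder $1,914,850 by floor area (total 15,386): Unit PH1 396,012.78 → $396,025; Unit 2C 898,807.14 → $898,800; Unit 1A 620,030.07 → $620,025.
Totals: Unit PH1 $343,700 + $396,025 = $739,725; Unit 2C $343,700 + $898,800 = $1,242,500; Unit 1A $343,700 + $620,025 = $963,725.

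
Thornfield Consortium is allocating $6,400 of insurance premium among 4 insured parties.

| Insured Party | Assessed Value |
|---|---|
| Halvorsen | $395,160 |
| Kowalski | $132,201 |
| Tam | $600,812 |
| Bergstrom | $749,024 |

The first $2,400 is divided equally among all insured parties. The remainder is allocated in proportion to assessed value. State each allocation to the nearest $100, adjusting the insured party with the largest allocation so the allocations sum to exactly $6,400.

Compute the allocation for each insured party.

Halvorsen: $1,400 | Kowalski: $900 | Tam: $1,900 | Bergstrom: $2,200

First tranche $2,400 split equally: $600 each.
Remainder $4,000 by assessed value (total 1,877,197): Halvorsen 842.02 → $800; Kowalski 281.70 → $300; Tam 1,280.23 → $1,300; Bergstrom 1,596.05 → $1,600.
Totals: Halvorsen $600 + $800 = $1,400; Kowalski $600 + $300 = $900; Tam $600 + $1,300 = $1,900; Bergstrom $600 + $1,600 = $2,200.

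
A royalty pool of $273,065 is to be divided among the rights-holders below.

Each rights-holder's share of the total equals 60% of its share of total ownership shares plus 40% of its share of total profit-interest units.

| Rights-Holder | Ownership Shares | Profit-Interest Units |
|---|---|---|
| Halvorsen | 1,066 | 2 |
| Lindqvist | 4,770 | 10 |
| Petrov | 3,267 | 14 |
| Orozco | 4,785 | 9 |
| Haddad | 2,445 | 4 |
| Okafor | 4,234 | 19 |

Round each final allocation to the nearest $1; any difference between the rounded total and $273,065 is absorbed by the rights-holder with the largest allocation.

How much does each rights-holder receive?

Totals — ownership shares 20,567, profit-interest units 58.
Composite weights (60% ownership shares + 40% profit-interest units): Halvorsen 0.0449; Lindqvist 0.2081; Petrov 0.1919; Orozco 0.2017; Haddad 0.0989; Okafor 0.2546.
Unrounded shares: Halvorsen 12,258.29; Lindqvist 56,830.42; Petrov 52,390.18; Orozco 55,066.70; Haddad 27,009.97; Okafor 69,509.44.
Rounded to nearest $1: Halvorsen $12,258; Lindqvist $56,830; Petrov $52,390; Orozco $55,067; Haddad $27,010; Okafor $69,509. Sum = $273,064.
Difference $273,065 − $273,064 = +$1 applied to largest allocation (Okafor): Okafor becomes $69,510.

Halvorsen: $12,258 | Lindqvist: $56,830 | Petrov: $52,390 | Orozco: $55,067 | Haddad: $27,010 | Okafor: $69,510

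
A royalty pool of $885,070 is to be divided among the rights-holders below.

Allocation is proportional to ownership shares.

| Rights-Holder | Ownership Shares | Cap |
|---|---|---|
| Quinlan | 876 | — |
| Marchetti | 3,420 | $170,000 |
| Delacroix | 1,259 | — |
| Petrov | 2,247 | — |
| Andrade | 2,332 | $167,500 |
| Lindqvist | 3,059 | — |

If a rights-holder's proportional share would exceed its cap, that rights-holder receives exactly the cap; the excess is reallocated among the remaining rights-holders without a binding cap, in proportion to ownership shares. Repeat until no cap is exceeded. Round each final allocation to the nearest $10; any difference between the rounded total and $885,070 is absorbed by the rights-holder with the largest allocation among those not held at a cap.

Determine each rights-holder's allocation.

Quinlan: $64,460 | Marchetti: $170,000 | Delacroix: $92,650 | Petrov: $165,350 | Andrade: $167,500 | Lindqvist: $225,110

Ownership shares total: 13,193.
Pro-rata shares before constraints: Quinlan 58,767.63; Marchetti 229,435.26; Delacroix 84,461.69; Petrov 150,742.99; Andrade 156,445.33; Lindqvist 205,217.09.
Capped: Marchetti ($170,000); remaining pool $715,070 reallocated over remaining ownership shares 9,773.
Capped: Andrade ($167,500); remaining pool $547,570 reallocated over remaining ownership shares 7,441.
Remaining shares: Quinlan 64,463.29 → $64,460; Delacroix 92,647.58 → $92,650; Petrov 165,352.75 → $165,350; Lindqvist 225,106.39 → $225,110.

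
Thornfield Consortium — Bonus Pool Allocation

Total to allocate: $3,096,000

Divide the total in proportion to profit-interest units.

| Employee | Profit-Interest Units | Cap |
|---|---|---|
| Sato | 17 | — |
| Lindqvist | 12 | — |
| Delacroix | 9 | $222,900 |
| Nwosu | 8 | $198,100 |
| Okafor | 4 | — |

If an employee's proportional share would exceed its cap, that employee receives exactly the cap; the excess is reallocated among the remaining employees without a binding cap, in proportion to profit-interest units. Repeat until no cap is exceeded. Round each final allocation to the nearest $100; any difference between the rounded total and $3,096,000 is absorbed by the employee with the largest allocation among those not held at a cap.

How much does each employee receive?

Sato: $1,378,100; Lindqvist: $972,700; Delacroix: $222,900; Nwosu: $198,100; Okafor: $324,200

Profit-interest units total: 50.
Unconstrained shares: Sato 1,052,640.00; Lindqvist 743,040.00; Delacroix 557,280.00; Nwosu 495,360.00; Okafor 247,680.00.
Held at cap: Delacroix ($222,900), Nwosu ($198,100); remaining pool $2,675,000 reallocated over remaining profit-interest units 33.
Shares after redistribution: Sato 1,378,030.30 → $1,378,000; Lindqvist 972,727.27 → $972,700; Okafor 324,242.42 → $324,200.
Rounding difference +$100 applied to Sato → $1,378,100.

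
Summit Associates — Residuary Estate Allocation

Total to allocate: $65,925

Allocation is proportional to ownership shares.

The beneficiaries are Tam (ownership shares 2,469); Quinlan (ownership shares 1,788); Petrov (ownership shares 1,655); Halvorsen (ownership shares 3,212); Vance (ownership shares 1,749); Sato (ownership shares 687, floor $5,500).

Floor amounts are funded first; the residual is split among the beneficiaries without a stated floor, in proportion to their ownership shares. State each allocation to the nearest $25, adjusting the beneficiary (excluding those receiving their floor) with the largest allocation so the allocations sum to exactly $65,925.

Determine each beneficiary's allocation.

Tam: $13,725; Quinlan: $9,925; Petrov: $9,200; Halvorsen: $17,850; Vance: $9,725; Sato: $5,500

Fund the minimums — Sato $5,500. Balance $60,425.
Balance split over remaining ownership shares 10,873: Tam 13,721.08 → $13,725; Quinlan 9,936.53 → $9,925; Petrov 9,197.40 → $9,200; Halvorsen 17,850.19 → $17,850; Vance 9,719.79 → $9,725.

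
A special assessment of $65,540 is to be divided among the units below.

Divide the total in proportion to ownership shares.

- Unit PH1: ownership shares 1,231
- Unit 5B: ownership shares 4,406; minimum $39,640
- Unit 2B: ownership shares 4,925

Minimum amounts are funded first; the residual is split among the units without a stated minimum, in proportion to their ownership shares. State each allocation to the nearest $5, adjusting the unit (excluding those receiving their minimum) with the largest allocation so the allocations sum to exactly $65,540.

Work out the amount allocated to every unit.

Minimums first: Unit 5B $39,640. Residual $25,900.
Residual split over remaining ownership shares 6,156: Unit PH1 5,179.16 → $5,180; Unit 2B 20,720.84 → $20,720.

Unit PH1: $5,180 · Unit 5B: $39,640 · Unit 2B: $20,720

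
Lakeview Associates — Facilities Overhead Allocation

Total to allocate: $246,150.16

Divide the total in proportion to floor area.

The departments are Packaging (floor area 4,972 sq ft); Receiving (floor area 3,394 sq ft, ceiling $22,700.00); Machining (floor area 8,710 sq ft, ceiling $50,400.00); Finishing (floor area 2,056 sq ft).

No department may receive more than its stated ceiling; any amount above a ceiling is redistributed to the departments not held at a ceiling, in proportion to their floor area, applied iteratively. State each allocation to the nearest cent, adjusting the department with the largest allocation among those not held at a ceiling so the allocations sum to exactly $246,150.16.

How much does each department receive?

Packaging: $122,425.36 · Receiving: $22,700.00 · Machining: $50,400.00 · Finishing: $50,624.80

Combined floor area = 19,132.
Pro-rata shares before constraints: Packaging 63,969.1927; Receiving 43,666.8222; Machining 112,061.8803; Finishing 26,452.2647.
Capped: Receiving ($22,700.00), Machining ($50,400.00); residual $173,050.16 reallocated over remaining floor area 7,028.
Redistributed shares: Packaging 122,425.3551 → $122,425.36; Finishing 50,624.8049 → $50,624.80.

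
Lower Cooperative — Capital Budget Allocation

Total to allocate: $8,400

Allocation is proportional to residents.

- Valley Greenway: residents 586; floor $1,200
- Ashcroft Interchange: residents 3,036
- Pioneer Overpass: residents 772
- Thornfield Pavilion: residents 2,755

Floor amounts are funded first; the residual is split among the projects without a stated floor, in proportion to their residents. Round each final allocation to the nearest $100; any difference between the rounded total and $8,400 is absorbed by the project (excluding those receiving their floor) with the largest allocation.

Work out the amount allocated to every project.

Valley Greenway: $1,200 · Ashcroft Interchange: $3,400 · Pioneer Overpass: $800 · Thornfield Pavilion: $3,000

Minimums first: Valley Greenway $1,200. Residual $7,200.
Residual split over remaining residents 6,563: Ashcroft Interchange 3,330.67 → $3,300; Pioneer Overpass 846.93 → $800; Thornfield Pavilion 3,022.40 → $3,000.
Rounding difference +$100 applied to Ashcroft Interchange → $3,400.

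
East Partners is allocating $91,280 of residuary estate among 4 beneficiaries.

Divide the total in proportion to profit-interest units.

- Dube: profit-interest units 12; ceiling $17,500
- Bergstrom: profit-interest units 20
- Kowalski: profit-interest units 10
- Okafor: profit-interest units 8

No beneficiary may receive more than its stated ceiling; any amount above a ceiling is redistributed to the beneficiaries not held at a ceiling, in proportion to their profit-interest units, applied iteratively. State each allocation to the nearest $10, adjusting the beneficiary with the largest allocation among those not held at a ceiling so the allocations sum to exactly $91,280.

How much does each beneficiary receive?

Total profit-interest units = 50.
Proportional shares (ignoring caps): Dube 21,907.20; Bergstrom 36,512.00; Kowalski 18,256.00; Okafor 14,604.80.
Cap binds for Dube ($17,500); balance $73,780 reallocated over remaining profit-interest units 38.
Remaining shares: Bergstrom 38,831.58 → $38,830; Kowalski 19,415.79 → $19,420; Okafor 15,532.63 → $15,530.

Dube: $17,500 · Bergstrom: $38,830 · Kowalski: $19,420 · Okafor: $15,530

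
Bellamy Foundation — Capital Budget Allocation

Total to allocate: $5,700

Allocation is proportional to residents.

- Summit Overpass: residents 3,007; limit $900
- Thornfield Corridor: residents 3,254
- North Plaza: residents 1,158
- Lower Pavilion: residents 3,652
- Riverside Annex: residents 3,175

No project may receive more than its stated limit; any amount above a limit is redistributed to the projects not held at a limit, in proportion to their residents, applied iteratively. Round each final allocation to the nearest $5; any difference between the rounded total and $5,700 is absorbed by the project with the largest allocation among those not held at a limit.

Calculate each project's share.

Summit Overpass: $900 · Thornfield Corridor: $1,390 · North Plaza: $495 · Lower Pavilion: $1,560 · Riverside Annex: $1,355

Total residents = 14,246.
Proportional shares (ignoring caps): Summit Overpass 1,203.14; Thornfield Corridor 1,301.97; North Plaza 463.33; Lower Pavilion 1,461.21; Riverside Annex 1,270.36.
Capped: Summit Overpass ($900); balance $4,800 reallocated over remaining residents 11,239.
Redistributed shares: Thornfield Corridor 1,389.73 → $1,390; North Plaza 494.56 → $495; Lower Pavilion 1,559.71 → $1,560; Riverside Annex 1,355.99 → $1,355.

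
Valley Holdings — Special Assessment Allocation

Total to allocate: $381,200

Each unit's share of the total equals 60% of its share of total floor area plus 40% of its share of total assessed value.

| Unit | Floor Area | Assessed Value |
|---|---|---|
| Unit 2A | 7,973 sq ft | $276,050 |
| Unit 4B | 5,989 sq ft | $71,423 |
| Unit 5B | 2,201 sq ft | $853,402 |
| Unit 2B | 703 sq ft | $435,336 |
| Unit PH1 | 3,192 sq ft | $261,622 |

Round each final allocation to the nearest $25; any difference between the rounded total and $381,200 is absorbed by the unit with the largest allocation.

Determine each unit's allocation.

Unit 2A: $113,075 · Unit 4B: $74,025 · Unit 5B: $93,675 · Unit 2B: $43,000 · Unit PH1: $57,425

Totals — floor area 20,058, assessed value 1,897,833.
Combined weights (60% floor area + 40% assessed value): Unit 2A 0.2967; Unit 4B 0.1942; Unit 5B 0.2457; Unit 2B 0.1128; Unit PH1 0.1506.
Proportional shares: Unit 2A 113,094.61; Unit 4B 74,030.59; Unit 5B 93,663.81; Unit 2B 42,993.01; Unit PH1 57,417.98.
At nearest $25: Unit 2A $113,100; Unit 4B $74,025; Unit 5B $93,675; Unit 2B $43,000; Unit PH1 $57,425. Sum = $381,225.
Difference $381,200 − $381,225 = −$25 applied to largest allocation (Unit 2A): Unit 2A becomes $113,075.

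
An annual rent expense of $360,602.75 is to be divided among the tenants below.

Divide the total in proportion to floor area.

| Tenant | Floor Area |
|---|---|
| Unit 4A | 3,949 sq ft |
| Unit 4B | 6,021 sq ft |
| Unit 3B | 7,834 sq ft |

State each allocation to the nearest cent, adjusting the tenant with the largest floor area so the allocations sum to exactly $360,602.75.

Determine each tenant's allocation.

Floor area total: 3,949 + 6,021 + 7,834 = 17,804.
Pro-rata amounts: Unit 4A 79,983.1644; Unit 4B 121,949.5146; Unit 3B 158,670.0710.
At nearest cent: Unit 4A $79,983.16; Unit 4B $121,949.51; Unit 3B $158,670.07. Sum = $360,602.74.
Difference $360,602.75 − $360,602.74 = +$0.01 applied to largest floor area (Unit 3B): Unit 3B becomes $158,670.08.

Unit 4A: $79,983.16 · Unit 4B: $121,949.51 · Unit 3B: $158,670.08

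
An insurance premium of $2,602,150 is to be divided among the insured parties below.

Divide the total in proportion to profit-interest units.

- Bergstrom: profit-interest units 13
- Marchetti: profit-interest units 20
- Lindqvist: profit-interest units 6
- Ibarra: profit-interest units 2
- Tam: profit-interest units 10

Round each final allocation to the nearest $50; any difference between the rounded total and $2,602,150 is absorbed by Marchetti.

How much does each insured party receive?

Combined profit-interest units = 51.
Pro-rata amounts: Bergstrom 13/51 × $2,602,150 = 663,293.14; Marchetti 20/51 × $2,602,150 = 1,020,450.98; Lindqvist 6/51 × $2,602,150 = 306,135.29; Ibarra 2/51 × $2,602,150 = 102,045.10; Tam 10/51 × $2,602,150 = 510,225.49.
Rounded to nearest $50: Bergstrom $663,300; Marchetti $1,020,450; Lindqvist $306,150; Ibarra $102,050; Tam $510,250. Sum = $2,602,200.
Difference $2,602,150 − $2,602,200 = −$50 applied to Marchetti: Marchetti becomes $1,020,400.

Bergstrom: $663,300; Marchetti: $1,020,400; Lindqvist: $306,150; Ibarra: $102,050; Tam: $510,250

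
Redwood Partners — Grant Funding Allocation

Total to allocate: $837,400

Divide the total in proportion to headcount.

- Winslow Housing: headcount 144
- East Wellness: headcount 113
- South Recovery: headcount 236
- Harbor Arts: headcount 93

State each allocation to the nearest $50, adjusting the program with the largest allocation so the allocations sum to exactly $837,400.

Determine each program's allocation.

Combined headcount = 586.
Unrounded shares: Winslow Housing 144/586 × $837,400 = 205,777.47; East Wellness 113/586 × $837,400 = 161,478.16; South Recovery 236/586 × $837,400 = 337,246.42; Harbor Arts 93/586 × $837,400 = 132,897.95.
At nearest $50: Winslow Housing $205,800; East Wellness $161,500; South Recovery $337,250; Harbor Arts $132,900. Sum = $837,450.
Difference $837,400 − $837,450 = −$50 applied to largest allocation (South Recovery): South Recovery becomes $337,200.

Winslow Housing: $205,800; East Wellness: $161,500; South Recovery: $337,200; Harbor Arts: $132,900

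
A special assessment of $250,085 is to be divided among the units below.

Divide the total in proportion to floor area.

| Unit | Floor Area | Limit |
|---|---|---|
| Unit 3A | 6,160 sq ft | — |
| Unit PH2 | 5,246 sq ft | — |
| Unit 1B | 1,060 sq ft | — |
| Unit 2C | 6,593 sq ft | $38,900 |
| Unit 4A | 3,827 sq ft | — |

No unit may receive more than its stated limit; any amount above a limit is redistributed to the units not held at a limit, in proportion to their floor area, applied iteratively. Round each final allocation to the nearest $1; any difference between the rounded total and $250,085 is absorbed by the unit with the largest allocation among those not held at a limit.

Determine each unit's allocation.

Unit 3A: $79,845 · Unit PH2: $67,997 · Unit 1B: $13,739 · Unit 2C: $38,900 · Unit 4A: $49,604

Floor area total: 22,886.
Proportional shares (ignoring caps): Unit 3A 67,312.92; Unit PH2 57,325.26; Unit 1B 11,583.07; Unit 2C 72,044.499; Unit 4A 41,819.25.
Capped: Unit 2C ($38,900); balance $211,185 reallocated over remaining floor area 16,293.
Redistributed shares: Unit 3A 79,844.08 → $79,844; Unit PH2 67,997.09 → $67,997; Unit 1B 13,739.40 → $13,739; Unit 4A 49,604.43 → $49,604.
Rounding difference +$1 applied to Unit 3A → $79,845.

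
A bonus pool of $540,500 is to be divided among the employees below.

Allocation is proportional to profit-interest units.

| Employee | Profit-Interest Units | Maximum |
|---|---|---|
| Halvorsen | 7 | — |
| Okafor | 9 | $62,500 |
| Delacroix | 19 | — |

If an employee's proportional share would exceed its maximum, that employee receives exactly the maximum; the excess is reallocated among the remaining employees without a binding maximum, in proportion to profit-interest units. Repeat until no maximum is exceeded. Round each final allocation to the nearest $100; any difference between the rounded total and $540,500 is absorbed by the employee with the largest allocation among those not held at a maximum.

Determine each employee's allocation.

Halvorsen: $128,700 | Okafor: $62,500 | Delacroix: $349,300

Combined profit-interest units = 35.
Unconstrained shares: Halvorsen 108,100.00; Okafor 138,985.71; Delacroix 293,414.29.
Capped: Okafor ($62,500); residual $478,000 reallocated over remaining profit-interest units 26.
Remaining shares: Halvorsen 128,692.31 → $128,700; Delacroix 349,307.69 → $349,300.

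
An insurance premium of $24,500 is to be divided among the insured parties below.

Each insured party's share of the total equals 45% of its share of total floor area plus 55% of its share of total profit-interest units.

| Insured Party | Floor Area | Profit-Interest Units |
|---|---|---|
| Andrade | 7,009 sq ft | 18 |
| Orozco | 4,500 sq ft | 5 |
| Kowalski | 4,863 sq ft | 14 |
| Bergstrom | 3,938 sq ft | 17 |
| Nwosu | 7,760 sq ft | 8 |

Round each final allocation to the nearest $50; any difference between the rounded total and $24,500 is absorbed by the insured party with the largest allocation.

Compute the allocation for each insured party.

Floor area total 28,070; profit-interest units total 62.
Blended shares (45% floor area + 55% profit-interest units): Andrade 0.2720; Orozco 0.1165; Kowalski 0.2022; Bergstrom 0.2139; Nwosu 0.1954.
Proportional shares: Andrade 6,665.01; Orozco 2,854.15; Kowalski 4,952.77; Bergstrom 5,241.48; Nwosu 4,786.59.
Rounded to nearest $50: Andrade $6,650; Orozco $2,850; Kowalski $4,950; Bergstrom $5,250; Nwosu $4,800. Sum = $24,500.
Rounded total matches; no reconciliation needed.

Andrade: $6,650 · Orozco: $2,850 · Kowalski: $4,950 · Bergstrom: $5,250 · Nwosu: $4,800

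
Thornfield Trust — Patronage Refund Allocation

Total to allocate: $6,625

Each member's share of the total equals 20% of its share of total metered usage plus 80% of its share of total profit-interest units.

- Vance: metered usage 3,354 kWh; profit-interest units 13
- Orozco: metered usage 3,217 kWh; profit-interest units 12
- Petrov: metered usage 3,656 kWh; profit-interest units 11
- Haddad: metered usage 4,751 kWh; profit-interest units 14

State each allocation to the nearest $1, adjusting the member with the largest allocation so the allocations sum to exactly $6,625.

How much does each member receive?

Vance: $1,675 | Orozco: $1,557 | Petrov: $1,489 | Haddad: $1,904

Totals — metered usage 14,978, profit-interest units 50.
Blended shares (20% metered usage + 80% profit-interest units): Vance 0.2528; Orozco 0.2350; Petrov 0.2248; Haddad 0.2874.
Proportional shares: Vance 1,674.71; Orozco 1,556.59; Petrov 1,489.42; Haddad 1,904.29.
At nearest $1: Vance $1,675; Orozco $1,557; Petrov $1,489; Haddad $1,904. Sum = $6,625.
Rounded total matches; no reconciliation needed.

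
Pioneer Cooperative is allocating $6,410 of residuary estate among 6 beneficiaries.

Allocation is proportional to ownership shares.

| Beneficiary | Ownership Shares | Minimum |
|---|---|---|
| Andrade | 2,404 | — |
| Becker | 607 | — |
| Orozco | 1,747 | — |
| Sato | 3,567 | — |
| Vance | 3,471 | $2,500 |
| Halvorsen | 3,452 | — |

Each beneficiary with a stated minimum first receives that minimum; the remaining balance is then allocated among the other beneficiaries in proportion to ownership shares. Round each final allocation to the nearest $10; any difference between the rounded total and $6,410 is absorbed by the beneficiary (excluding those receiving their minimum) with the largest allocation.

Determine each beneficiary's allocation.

Andrade: $800 · Becker: $200 · Orozco: $580 · Sato: $1,180 · Vance: $2,500 · Halvorsen: $1,150

Fund the minimums — Vance $2,500. Remaining pool $3,910.
Remaining pool split over remaining ownership shares 11,777: Andrade 798.14 → $800; Becker 201.53 → $200; Orozco 580.01 → $580; Sato 1,184.25 → $1,180; Halvorsen 1,146.07 → $1,150.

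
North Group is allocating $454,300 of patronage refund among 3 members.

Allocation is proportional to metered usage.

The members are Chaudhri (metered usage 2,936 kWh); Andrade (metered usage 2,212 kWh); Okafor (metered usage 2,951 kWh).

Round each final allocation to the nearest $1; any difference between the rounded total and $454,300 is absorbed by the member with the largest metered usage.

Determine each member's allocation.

Chaudhri: $164,690 | Andrade: $124,078 | Okafor: $165,532

Metered usage total: 2,936 + 2,212 + 2,951 = 8,099.
Raw shares: Chaudhri 164,690.06; Andrade 124,078.48; Okafor 165,531.46.
At nearest $1: Chaudhri $164,690; Andrade $124,078; Okafor $165,531. Sum = $454,299.
Difference $454,300 − $454,299 = +$1 applied to largest metered usage (Okafor): Okafor becomes $165,532.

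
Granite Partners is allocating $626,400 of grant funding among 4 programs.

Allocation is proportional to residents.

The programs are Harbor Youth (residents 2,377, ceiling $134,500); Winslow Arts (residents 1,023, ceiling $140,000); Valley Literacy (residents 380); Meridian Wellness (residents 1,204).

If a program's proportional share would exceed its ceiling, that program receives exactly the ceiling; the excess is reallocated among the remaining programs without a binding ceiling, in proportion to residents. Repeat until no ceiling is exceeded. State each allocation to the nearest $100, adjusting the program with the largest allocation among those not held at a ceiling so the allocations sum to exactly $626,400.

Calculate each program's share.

Residents total: 4,984.
Unconstrained shares: Harbor Youth 298,746.55; Winslow Arts 128,572.87; Valley Literacy 47,759.23; Meridian Wellness 151,321.35.
Capped: Harbor Youth ($134,500); remaining pool $491,900 reallocated over remaining residents 2,607.
Capped: Winslow Arts ($140,000); remaining pool $351,900 reallocated over remaining residents 1,584.
Remaining shares: Valley Literacy 84,420.45 → $84,400; Meridian Wellness 267,479.55 → $267,500.

Harbor Youth: $134,500 | Winslow Arts: $140,000 | Valley Literacy: $84,400 | Meridian Wellness: $267,500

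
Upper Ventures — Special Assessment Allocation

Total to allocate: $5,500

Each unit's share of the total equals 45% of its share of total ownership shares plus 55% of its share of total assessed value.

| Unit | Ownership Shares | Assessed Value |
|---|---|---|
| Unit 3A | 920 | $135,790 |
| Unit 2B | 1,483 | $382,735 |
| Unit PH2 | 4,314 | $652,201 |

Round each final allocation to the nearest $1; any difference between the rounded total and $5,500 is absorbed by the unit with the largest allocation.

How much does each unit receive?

Unit 3A: $690 · Unit 2B: $1,535 · Unit PH2: $3,275

Totals — ownership shares 6,717, assessed value 1,170,726.
Composite weights (45% ownership shares + 55% assessed value): Unit 3A 0.1254; Unit 2B 0.2792; Unit PH2 0.5954.
Raw shares: Unit 3A 689.85; Unit 2B 1,535.37; Unit PH2 3,274.77.
Rounded to nearest $1: Unit 3A $690; Unit 2B $1,535; Unit PH2 $3,275. Sum = $5,500.
Rounded total matches; no reconciliation needed.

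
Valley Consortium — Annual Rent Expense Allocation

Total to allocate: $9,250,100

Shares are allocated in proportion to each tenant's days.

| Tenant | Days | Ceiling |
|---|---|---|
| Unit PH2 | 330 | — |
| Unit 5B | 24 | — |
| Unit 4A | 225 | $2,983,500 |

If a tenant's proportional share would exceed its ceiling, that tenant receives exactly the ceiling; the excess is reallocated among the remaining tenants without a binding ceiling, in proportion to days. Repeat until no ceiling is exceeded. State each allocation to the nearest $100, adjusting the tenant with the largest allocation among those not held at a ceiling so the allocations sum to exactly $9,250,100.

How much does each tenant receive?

Unit PH2: $5,841,700 | Unit 5B: $424,900 | Unit 4A: $2,983,500

Combined days = 579.
Pro-rata shares before constraints: Unit PH2 5,272,077.72; Unit 5B 383,423.83; Unit 4A 3,594,598.45.
Cap binds for Unit 4A ($2,983,500); residual $6,266,600 reallocated over remaining days 354.
Redistributed shares: Unit PH2 5,841,745.76 → $5,841,700; Unit 5B 424,854.24 → $424,900.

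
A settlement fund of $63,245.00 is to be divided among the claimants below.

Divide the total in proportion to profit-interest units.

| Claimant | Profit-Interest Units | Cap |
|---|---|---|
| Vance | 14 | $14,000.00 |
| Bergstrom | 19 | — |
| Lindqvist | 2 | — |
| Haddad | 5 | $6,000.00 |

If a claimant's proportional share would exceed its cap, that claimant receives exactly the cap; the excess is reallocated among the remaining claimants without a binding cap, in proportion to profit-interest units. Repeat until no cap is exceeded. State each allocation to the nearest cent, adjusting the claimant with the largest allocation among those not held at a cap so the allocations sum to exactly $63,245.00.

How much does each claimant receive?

Total profit-interest units = 40.
Proportional shares (ignoring caps): Vance 22,135.7500; Bergstrom 30,041.3750; Lindqvist 3,162.2500; Haddad 7,905.6250.
Cap binds for Vance ($14,000.00), Haddad ($6,000.00); balance $43,245.00 reallocated over remaining profit-interest units 21.
Shares after redistribution: Bergstrom 39,126.4286 → $39,126.43; Lindqvist 4,118.5714 → $4,118.57.

Vance: $14,000.00; Bergstrom: $39,126.43; Lindqvist: $4,118.57; Haddad: $6,000.00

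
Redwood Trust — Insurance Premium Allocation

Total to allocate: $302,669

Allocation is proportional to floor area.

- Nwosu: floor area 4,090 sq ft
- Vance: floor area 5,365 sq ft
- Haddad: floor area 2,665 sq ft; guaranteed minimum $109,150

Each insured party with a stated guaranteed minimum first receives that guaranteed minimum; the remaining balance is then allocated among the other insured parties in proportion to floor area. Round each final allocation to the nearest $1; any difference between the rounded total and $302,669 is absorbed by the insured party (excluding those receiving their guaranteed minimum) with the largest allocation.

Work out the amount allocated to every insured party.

Nwosu: $83,712 | Vance: $109,807 | Haddad: $109,150

Minimums first: Haddad $109,150. Residual $193,519.
Residual split over remaining floor area 9,455: Nwosu 83,711.55 → $83,712; Vance 109,807.45 → $109,807.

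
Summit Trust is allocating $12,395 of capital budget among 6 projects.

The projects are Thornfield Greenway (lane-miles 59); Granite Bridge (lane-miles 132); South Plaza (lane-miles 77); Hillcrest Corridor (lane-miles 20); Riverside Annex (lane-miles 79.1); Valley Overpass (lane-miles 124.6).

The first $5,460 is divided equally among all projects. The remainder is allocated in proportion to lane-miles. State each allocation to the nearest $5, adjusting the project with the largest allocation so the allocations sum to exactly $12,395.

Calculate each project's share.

$5,460 shared equally gives $910 per project.
Remainder $6,935 by lane-miles (total 491.7): Thornfield Greenway 832.14 → $830; Granite Bridge 1,861.74 → $1,860; South Plaza 1,086.02 → $1,085; Hillcrest Corridor 282.08 → $280; Riverside Annex 1,115.64 → $1,115; Valley Overpass 1,757.37 → $1,755.
Rounding difference +$10 on remainder applied to Granite Bridge.
Totals: Thornfield Greenway $910 + $830 = $1,740; Granite Bridge $910 + $1,870 = $2,780; South Plaza $910 + $1,085 = $1,995; Hillcrest Corridor $910 + $280 = $1,190; Riverside Annex $910 + $1,115 = $2,025; Valley Overpass $910 + $1,755 = $2,665.

Thornfield Greenway: $1,740 | Granite Bridge: $2,780 | South Plaza: $1,995 | Hillcrest Corridor: $1,190 | Riverside Annex: $2,025 | Valley Overpass: $2,665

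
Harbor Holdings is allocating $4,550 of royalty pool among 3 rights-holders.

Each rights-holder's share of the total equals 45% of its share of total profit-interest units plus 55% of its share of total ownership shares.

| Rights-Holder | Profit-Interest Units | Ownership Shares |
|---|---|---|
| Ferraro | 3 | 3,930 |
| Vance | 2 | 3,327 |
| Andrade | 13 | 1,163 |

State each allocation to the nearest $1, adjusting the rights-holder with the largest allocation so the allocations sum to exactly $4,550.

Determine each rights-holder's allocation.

Ferraro: $1,509; Vance: $1,216; Andrade: $1,825

Totals — profit-interest units 18, ownership shares 8,420.
Combined weights (45% profit-interest units + 55% ownership shares): Ferraro 0.3317; Vance 0.2673; Andrade 0.4010.
Raw shares: Ferraro 1,509.28; Vance 1,216.31; Andrade 1,824.40.
After rounding ($1): Ferraro $1,509; Vance $1,216; Andrade $1,824. Sum = $4,549.
Difference $4,550 − $4,549 = +$1 applied to largest allocation (Andrade): Andrade becomes $1,825.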